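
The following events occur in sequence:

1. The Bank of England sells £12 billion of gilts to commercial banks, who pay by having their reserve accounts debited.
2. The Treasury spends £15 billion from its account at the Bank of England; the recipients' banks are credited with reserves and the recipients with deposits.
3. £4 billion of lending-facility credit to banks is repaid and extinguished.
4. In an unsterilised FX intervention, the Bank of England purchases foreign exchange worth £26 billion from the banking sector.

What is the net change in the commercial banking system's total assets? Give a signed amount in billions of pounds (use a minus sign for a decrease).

OMO sale (to banks) £12 billion: just an asset swap on bank balance sheets → 0.
Government spending £15 billion: bank balance sheets expand → +£15B.
Discount-window repayment £4 billion: bank balance sheets shrink → −£4B.
FX purchase £26 billion: just an asset swap on bank balance sheets → 0.
Net: 0 + 15 − 4 + 0 = +£11 billion.

+£11 billion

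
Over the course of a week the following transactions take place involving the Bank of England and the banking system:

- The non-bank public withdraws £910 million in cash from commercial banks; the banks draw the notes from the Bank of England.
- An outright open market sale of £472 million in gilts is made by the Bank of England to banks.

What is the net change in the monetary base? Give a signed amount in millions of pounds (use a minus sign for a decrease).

Currency withdrawal £910 million: just a shift between currency and reserves — both are base money → 0.
OMO sale (to banks) £472 million: Bank of England balance sheet contracts → −£472M.
Net: 0 − 472 = -£472 million.

-£472 million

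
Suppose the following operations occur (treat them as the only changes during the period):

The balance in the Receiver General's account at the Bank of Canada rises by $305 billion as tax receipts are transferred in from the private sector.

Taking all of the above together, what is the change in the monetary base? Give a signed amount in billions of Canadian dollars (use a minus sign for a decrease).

Bank of Canada balance sheet:
  Assets:      no change
  Liabilities: Bank reserves −$305B, Government deposits +$305B
Monetary base = currency + reserves: 0 + (−$305B) = -$305 billion.

-$305 billion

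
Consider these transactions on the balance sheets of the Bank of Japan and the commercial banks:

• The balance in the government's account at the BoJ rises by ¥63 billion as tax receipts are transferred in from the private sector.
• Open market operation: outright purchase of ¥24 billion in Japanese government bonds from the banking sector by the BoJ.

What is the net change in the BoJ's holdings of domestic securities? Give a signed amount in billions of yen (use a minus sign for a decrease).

+¥24 billion

BoJ balance sheet:
  Assets:      Securities +¥24B
  Liabilities: Bank reserves −¥39B, Government deposits +¥63B
So the change in the BoJ's holdings of domestic securities is +¥24 billion.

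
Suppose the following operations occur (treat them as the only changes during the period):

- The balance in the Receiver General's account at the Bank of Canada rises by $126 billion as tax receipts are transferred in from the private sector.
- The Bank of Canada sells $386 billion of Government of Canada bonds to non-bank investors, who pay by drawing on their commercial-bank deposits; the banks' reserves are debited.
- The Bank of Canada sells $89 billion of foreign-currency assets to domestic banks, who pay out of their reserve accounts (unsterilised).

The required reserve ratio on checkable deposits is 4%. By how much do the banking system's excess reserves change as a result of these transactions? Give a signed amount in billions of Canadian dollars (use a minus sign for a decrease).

Government account inflow $126 billion: reserves −$126B, deposits −$126B.
Asset sale (to non-banks) $386 billion: reserves −$386B, deposits −$386B.
FX sale $89 billion: reserves −$89B, deposits 0.
Totals: Δreserves = −$601B, Δdeposits = −$512B.
Δrequired reserves = 4% × −$512B = −$20.48B.
Δexcess reserves = Δreserves − Δrequired = −$601B − (−$20.48B) = -$580.52 billion.

-$580.52 billion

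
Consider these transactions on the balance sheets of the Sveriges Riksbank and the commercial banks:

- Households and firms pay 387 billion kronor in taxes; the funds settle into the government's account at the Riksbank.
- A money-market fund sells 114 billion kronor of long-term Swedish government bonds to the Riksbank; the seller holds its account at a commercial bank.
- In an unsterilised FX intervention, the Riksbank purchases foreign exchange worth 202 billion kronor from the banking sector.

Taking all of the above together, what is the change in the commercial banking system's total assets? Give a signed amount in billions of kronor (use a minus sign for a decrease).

-273 billion

Riksbank balance sheet:
  Assets:      Securities +114B, Foreign assets +202B
  Liabilities: Bank reserves −71B, Government deposits +387B
Commercial banking system:
  Assets:      Reserves at CB −71B, Foreign assets −202B
  Liabilities: Checkable deposits −273B
Change in total bank assets = -273 billion.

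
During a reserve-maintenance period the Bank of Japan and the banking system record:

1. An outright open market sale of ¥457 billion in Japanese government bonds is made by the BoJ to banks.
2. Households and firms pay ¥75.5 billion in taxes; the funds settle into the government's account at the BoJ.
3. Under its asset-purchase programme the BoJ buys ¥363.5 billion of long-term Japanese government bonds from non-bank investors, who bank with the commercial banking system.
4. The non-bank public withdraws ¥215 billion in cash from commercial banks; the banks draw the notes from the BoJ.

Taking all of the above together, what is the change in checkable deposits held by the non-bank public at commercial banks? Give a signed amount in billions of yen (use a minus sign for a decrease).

+¥73 billion

OMO sale (to banks) ¥457 billion: the counterparty is a bank, so public deposits are unchanged → 0.
Government account inflow ¥75.5 billion: non-bank counterparties' bank balances fall → −¥75.5B.
Asset purchase (from non-banks) ¥363.5 billion: non-bank counterparties' bank balances rise → +¥363.5B.
Currency withdrawal ¥215 billion: non-bank counterparties' bank balances fall → −¥215B.
Net: 0 − 75.5 + 363.5 − 215 = +¥73 billion.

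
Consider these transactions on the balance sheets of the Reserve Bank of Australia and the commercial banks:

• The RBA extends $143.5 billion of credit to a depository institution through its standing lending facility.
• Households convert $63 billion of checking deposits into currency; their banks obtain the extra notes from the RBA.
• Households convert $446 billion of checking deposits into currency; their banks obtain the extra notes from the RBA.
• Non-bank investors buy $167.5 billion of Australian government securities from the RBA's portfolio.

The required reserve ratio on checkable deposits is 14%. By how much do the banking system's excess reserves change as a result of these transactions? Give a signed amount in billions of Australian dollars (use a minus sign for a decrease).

-$438.29 billion

Discount-window loan $143.5 billion: reserves +$143.5B, deposits 0.
Currency withdrawal $63 billion: reserves −$63B, deposits −$63B.
Currency withdrawal $446 billion: reserves −$446B, deposits −$446B.
Asset sale (to non-banks) $167.5 billion: reserves −$167.5B, deposits −$167.5B.
Totals: Δreserves = −$533B, Δdeposits = −$676.5B.
Δrequired reserves = 14% × −$676.5B = −$94.71B.
Δexcess reserves = Δreserves − Δrequired = −$533B − (−$94.71B) = -$438.29 billion.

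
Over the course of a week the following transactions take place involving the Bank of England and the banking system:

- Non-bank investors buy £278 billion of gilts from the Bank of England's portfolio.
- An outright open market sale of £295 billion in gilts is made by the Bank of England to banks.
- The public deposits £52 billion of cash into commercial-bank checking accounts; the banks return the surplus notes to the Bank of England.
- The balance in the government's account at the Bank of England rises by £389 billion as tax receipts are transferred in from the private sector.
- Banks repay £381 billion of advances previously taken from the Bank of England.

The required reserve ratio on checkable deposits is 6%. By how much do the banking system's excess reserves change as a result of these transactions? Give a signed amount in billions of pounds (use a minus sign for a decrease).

Asset sale (to non-banks) £278 billion: reserves −£278B, deposits −£278B.
OMO sale (to banks) £295 billion: reserves −£295B, deposits 0.
Currency deposit £52 billion: reserves +£52B, deposits +£52B.
Government account inflow £389 billion: reserves −£389B, deposits −£389B.
Discount-window repayment £381 billion: reserves −£381B, deposits 0.
Totals: Δreserves = −£1291B, Δdeposits = −£615B.
Δrequired reserves = 6% × −£615B = −£36.9B.
Δexcess reserves = Δreserves − Δrequired = −£1291B − (−£36.9B) = -£1254.1 billion.

-£1254.1 billion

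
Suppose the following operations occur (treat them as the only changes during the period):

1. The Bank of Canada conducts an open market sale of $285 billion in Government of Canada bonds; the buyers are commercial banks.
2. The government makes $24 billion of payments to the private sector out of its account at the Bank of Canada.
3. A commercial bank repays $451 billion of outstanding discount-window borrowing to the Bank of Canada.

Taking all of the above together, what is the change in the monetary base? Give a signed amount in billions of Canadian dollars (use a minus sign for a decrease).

OMO sale (to banks) $285 billion: Bank of Canada balance sheet contracts → −$285B.
Government spending $24 billion: a non-base liability converts back to reserves → +$24B.
Discount-window repayment $451 billion: Bank of Canada balance sheet contracts → −$451B.
Net: −285 + 24 − 451 = -$712 billion.

-$712 billion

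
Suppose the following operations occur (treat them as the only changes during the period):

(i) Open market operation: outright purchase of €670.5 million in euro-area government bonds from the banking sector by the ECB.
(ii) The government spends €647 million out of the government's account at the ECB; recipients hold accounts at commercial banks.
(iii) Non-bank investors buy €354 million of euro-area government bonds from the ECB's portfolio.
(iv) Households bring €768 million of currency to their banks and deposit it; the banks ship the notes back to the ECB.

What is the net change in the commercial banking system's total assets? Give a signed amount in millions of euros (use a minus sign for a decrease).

ECB balance sheet:
  Assets:      Securities +€316.5M
  Liabilities: Bank reserves +€1731.5M, Currency in circulation −€768M, Government deposits −€647M
Commercial banking system:
  Assets:      Reserves at CB +€1731.5M, Securities −€670.5M
  Liabilities: Checkable deposits +€1061M
Change in total bank assets = +€1061 million.

+€1061 million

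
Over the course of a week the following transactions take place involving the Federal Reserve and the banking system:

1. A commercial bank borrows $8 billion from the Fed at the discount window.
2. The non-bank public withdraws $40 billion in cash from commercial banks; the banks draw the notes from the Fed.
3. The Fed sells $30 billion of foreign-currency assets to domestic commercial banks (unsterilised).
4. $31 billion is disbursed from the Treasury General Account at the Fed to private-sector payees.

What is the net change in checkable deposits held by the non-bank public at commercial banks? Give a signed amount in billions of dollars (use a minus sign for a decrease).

-$9 billion

Discount-window loan $8 billion: the counterparty is a bank, so public deposits are unchanged → 0.
Currency withdrawal $40 billion: non-bank counterparties' bank balances fall → −$40B.
FX sale $30 billion: the counterparty is a bank, so public deposits are unchanged → 0.
Government spending $31 billion: non-bank counterparties' bank balances rise → +$31B.
Net: 0 − 40 + 0 + 31 = -$9 billion.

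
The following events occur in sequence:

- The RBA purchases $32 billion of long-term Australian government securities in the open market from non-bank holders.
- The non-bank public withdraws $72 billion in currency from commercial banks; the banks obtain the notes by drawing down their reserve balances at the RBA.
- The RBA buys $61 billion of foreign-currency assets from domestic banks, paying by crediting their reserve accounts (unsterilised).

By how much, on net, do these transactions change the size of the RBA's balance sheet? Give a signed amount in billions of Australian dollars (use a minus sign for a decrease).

RBA balance sheet:
  Assets:      Securities +$32B, Foreign assets +$61B
  Liabilities: Bank reserves +$21B, Currency in circulation +$72B
Change in total RBA assets = +$93 billion.

+$93 billion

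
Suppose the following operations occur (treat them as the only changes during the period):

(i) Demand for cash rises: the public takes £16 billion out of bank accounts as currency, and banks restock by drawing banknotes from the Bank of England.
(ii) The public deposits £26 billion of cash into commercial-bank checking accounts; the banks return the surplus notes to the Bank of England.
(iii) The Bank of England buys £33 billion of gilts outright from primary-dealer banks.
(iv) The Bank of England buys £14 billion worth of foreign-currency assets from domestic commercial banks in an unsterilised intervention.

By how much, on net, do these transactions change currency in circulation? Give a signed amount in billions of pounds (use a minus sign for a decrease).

-£10 billion

Bank of England balance sheet:
  Assets:      Securities +£33B, Foreign assets +£14B
  Liabilities: Bank reserves +£57B, Currency in circulation −£10B
So the change in currency in circulation is -£10 billion.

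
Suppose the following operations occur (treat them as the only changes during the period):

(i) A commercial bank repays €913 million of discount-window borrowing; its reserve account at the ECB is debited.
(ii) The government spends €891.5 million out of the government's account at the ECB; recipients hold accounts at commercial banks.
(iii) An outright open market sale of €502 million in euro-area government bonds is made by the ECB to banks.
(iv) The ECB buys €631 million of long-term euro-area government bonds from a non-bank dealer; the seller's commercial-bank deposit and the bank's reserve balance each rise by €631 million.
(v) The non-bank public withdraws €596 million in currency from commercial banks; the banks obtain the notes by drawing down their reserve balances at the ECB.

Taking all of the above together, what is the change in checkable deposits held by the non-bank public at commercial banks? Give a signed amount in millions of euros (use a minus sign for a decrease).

+€926.5 million

Discount-window repayment €913 million: the counterparty is a bank, so public deposits are unchanged → 0.
Government spending €891.5 million: non-bank counterparties' bank balances rise → +€891.5M.
OMO sale (to banks) €502 million: the counterparty is a bank, so public deposits are unchanged → 0.
Asset purchase (from non-banks) €631 million: non-bank counterparties' bank balances rise → +€631M.
Currency withdrawal €596 million: non-bank counterparties' bank balances fall → −€596M.
Net: 0 + 891.5 + 0 + 631 − 596 = +€926.5 million.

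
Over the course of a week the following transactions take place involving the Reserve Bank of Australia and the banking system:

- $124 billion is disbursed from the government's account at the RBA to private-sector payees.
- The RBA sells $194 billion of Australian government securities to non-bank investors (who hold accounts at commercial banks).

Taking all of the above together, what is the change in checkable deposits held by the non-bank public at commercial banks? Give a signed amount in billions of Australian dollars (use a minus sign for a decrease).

-$70 billion

RBA balance sheet:
  Assets:      Securities −$194B
  Liabilities: Bank reserves −$70B, Government deposits −$124B
Commercial banking system:
  Assets:      Reserves at CB −$70B
  Liabilities: Checkable deposits −$70B
So the change in checkable deposits held by the non-bank public at commercial banks is -$70 billion.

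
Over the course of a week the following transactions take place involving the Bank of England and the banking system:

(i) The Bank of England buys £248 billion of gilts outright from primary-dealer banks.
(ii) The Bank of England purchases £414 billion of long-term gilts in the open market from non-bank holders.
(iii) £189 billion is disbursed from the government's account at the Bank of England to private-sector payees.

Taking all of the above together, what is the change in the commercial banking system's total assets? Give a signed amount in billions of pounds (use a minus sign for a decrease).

Bank of England balance sheet:
  Assets:      Securities +£662B
  Liabilities: Bank reserves +£851B, Government deposits −£189B
Commercial banking system:
  Assets:      Reserves at CB +£851B, Securities −£248B
  Liabilities: Checkable deposits +£603B
Change in total bank assets = +£603 billion.

+£603 billion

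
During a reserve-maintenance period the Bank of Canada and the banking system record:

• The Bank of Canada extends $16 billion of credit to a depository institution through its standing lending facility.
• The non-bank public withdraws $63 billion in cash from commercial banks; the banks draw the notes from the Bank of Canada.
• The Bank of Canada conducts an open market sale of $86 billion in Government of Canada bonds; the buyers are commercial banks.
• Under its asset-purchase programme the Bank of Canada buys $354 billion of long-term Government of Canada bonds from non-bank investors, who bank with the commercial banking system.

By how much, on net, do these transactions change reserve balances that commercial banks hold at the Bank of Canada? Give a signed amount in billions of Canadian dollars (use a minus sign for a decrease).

+$221 billion

Discount-window loan $16 billion: the loan is credited to the bank's reserve account → +$16B.
Currency withdrawal $63 billion: banks swap reserves for currency → −$63B.
OMO sale (to banks) $86 billion: the buying banks pay out of their reserve balances → −$86B.
Asset purchase (from non-banks) $354 billion: the Bank of Canada pays by crediting reserve accounts → +$354B.
Net: 16 − 63 − 86 + 354 = +$221 billion.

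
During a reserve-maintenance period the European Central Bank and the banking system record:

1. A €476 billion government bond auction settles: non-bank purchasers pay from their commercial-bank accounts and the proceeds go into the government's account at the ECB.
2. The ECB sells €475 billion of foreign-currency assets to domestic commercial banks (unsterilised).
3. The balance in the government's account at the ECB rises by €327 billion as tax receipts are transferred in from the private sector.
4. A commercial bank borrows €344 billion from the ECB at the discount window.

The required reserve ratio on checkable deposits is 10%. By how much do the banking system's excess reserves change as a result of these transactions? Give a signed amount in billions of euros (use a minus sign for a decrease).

Government account inflow €476 billion: reserves −€476B, deposits −€476B.
FX sale €475 billion: reserves −€475B, deposits 0.
Government account inflow €327 billion: reserves −€327B, deposits −€327B.
Discount-window loan €344 billion: reserves +€344B, deposits 0.
Totals: Δreserves = −€934B, Δdeposits = −€803B.
Δrequired reserves = 10% × −€803B = −€80.3B.
Δexcess reserves = Δreserves − Δrequired = −€934B − (−€80.3B) = -€853.7 billion.

-€853.7 billion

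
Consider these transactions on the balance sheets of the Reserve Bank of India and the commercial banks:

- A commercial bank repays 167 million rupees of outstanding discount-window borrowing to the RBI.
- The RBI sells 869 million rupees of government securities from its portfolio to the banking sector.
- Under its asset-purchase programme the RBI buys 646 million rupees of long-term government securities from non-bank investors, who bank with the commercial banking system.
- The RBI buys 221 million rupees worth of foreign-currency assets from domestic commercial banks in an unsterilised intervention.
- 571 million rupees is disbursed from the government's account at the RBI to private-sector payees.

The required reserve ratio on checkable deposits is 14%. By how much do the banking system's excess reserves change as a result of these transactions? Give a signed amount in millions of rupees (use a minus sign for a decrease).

+231.62 million

Discount-window repayment 167 million rupees: reserves −167M, deposits 0.
OMO sale (to banks) 869 million rupees: reserves −869M, deposits 0.
Asset purchase (from non-banks) 646 million rupees: reserves +646M, deposits +646M.
FX purchase 221 million rupees: reserves +221M, deposits 0.
Government spending 571 million rupees: reserves +571M, deposits +571M.
Totals: Δreserves = +402M, Δdeposits = +1217M.
Δrequired reserves = 14% × +1217M = +170.38M.
Δexcess reserves = Δreserves − Δrequired = +402M − (+170.38M) = +231.62 million.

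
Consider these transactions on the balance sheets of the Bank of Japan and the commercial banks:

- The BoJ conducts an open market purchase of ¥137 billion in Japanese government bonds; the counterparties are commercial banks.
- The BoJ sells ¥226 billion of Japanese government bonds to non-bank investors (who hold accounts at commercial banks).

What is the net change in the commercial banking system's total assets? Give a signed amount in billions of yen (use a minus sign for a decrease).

OMO purchase (from banks) ¥137 billion: just an asset swap on bank balance sheets → 0.
Asset sale (to non-banks) ¥226 billion: bank balance sheets shrink → −¥226B.
Net: 0 − 226 = -¥226 billion.

-¥226 billion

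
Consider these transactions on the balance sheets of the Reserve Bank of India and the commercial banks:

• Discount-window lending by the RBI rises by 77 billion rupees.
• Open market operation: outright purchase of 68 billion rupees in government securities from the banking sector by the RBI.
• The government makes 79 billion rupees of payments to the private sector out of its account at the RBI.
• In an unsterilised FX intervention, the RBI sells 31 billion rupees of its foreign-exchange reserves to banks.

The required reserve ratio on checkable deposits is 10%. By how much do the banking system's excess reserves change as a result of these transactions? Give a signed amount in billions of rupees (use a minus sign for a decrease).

Discount-window loan 77 billion rupees: reserves +77B, deposits 0.
OMO purchase (from banks) 68 billion rupees: reserves +68B, deposits 0.
Government spending 79 billion rupees: reserves +79B, deposits +79B.
FX sale 31 billion rupees: reserves −31B, deposits 0.
Totals: Δreserves = +193B, Δdeposits = +79B.
Δrequired reserves = 10% × +79B = +7.9B.
Δexcess reserves = Δreserves − Δrequired = +193B − (+7.9B) = +185.1 billion.

+185.1 billion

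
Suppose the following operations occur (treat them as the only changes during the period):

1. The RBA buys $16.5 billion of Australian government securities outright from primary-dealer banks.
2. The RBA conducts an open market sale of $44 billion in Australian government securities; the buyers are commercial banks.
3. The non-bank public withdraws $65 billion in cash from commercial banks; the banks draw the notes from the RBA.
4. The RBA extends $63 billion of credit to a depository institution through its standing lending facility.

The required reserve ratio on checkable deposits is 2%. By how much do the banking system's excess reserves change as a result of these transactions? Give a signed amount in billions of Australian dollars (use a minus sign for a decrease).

OMO purchase (from banks) $16.5 billion: reserves +$16.5B, deposits 0.
OMO sale (to banks) $44 billion: reserves −$44B, deposits 0.
Currency withdrawal $65 billion: reserves −$65B, deposits −$65B.
Discount-window loan $63 billion: reserves +$63B, deposits 0.
Totals: Δreserves = −$29.5B, Δdeposits = −$65B.
Δrequired reserves = 2% × −$65B = −$1.3B.
Δexcess reserves = Δreserves − Δrequired = −$29.5B − (−$1.3B) = -$28.2 billion.

-$28.2 billion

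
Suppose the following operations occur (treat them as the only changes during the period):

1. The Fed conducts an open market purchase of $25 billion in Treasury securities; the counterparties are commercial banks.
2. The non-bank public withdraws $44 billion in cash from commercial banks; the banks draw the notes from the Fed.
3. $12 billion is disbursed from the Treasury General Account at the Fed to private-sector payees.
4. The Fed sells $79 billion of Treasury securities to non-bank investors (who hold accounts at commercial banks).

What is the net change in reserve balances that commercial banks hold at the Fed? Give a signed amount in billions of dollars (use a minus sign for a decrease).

OMO purchase (from banks) $25 billion: the Fed pays by crediting reserve accounts → +$25B.
Currency withdrawal $44 billion: banks swap reserves for currency → −$44B.
Government spending $12 billion: government payments flow into bank reserve accounts → +$12B.
Asset sale (to non-banks) $79 billion: the non-bank buyers' banks settle from reserves → −$79B.
Net: 25 − 44 + 12 − 79 = -$86 billion.

-$86 billion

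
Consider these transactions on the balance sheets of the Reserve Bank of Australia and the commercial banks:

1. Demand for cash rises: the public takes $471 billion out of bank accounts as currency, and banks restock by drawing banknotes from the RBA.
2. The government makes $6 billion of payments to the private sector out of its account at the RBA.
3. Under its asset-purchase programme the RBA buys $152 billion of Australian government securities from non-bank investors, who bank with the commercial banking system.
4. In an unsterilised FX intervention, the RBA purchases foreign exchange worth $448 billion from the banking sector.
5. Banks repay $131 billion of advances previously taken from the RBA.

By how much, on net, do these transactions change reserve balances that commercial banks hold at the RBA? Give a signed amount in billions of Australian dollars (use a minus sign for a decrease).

RBA balance sheet:
  Assets:      Securities +$152B, Loans to banks −$131B, Foreign assets +$448B
  Liabilities: Bank reserves +$4B, Currency in circulation +$471B, Government deposits −$6B
So the change in reserve balances that commercial banks hold at the RBA is +$4 billion.

+$4 billion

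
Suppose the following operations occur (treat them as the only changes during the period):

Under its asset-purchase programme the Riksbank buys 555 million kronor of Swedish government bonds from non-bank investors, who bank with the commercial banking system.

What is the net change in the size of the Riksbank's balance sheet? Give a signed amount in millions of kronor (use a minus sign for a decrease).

+555 million

Asset purchase (from non-banks) 555 million kronor: a Riksbank asset is acquired → +555M.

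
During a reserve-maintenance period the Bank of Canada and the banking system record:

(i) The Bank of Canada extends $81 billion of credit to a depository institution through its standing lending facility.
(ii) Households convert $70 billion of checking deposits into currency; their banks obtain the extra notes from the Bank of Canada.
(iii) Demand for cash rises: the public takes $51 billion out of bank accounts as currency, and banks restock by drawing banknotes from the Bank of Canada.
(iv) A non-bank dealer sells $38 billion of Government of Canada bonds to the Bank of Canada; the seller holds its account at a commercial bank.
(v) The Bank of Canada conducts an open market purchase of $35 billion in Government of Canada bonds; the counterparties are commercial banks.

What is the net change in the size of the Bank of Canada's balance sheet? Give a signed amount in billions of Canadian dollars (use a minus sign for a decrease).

Discount-window loan $81 billion: a Bank of Canada asset is acquired → +$81B.
Currency withdrawal $70 billion: only the composition of liabilities changes → 0.
Currency withdrawal $51 billion: only the composition of liabilities changes → 0.
Asset purchase (from non-banks) $38 billion: a Bank of Canada asset is acquired → +$38B.
OMO purchase (from banks) $35 billion: a Bank of Canada asset is acquired → +$35B.
Net: 81 + 0 + 0 + 38 + 35 = +$154 billion.

+$154 billion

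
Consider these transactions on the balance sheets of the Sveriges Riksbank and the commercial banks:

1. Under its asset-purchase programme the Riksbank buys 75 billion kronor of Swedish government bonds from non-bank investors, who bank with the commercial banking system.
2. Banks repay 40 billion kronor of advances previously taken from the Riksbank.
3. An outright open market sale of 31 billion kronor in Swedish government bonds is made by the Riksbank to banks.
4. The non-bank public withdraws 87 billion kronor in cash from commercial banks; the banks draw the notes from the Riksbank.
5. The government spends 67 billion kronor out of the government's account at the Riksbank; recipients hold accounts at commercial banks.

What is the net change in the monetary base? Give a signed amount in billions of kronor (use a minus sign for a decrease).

+71 billion

Asset purchase (from non-banks) 75 billion kronor: Riksbank balance sheet expands → +75B.
Discount-window repayment 40 billion kronor: Riksbank balance sheet contracts → −40B.
OMO sale (to banks) 31 billion kronor: Riksbank balance sheet contracts → −31B.
Currency withdrawal 87 billion kronor: just a shift between currency and reserves — both are base money → 0.
Government spending 67 billion kronor: a non-base liability converts back to reserves → +67B.
Net: 75 − 40 − 31 + 0 + 67 = +71 billion.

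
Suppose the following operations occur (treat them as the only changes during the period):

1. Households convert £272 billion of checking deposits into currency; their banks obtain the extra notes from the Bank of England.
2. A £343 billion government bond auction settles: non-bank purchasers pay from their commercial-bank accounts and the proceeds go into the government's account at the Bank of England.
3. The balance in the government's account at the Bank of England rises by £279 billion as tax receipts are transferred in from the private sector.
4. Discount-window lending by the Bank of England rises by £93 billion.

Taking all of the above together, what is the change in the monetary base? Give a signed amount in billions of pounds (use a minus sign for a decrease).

-£529 billion

Bank of England balance sheet:
  Assets:      Loans to banks +£93B
  Liabilities: Bank reserves −£801B, Currency in circulation +£272B, Government deposits +£622B
Commercial banking system:
  Assets:      Reserves at CB −£801B
  Liabilities: Checkable deposits −£894B, Borrowings from CB +£93B
Monetary base = currency + reserves: +£272B + (−£801B) = -£529 billion.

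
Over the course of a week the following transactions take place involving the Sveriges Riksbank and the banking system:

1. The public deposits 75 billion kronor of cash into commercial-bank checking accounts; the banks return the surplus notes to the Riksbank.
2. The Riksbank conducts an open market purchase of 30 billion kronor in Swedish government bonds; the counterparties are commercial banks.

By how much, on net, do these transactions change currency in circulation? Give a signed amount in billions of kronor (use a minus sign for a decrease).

Riksbank balance sheet:
  Assets:      Securities +30B
  Liabilities: Bank reserves +105B, Currency in circulation −75B
Commercial banking system:
  Assets:      Reserves at CB +105B, Securities −30B
  Liabilities: Checkable deposits +75B
So the change in currency in circulation is -75 billion.

-75 billion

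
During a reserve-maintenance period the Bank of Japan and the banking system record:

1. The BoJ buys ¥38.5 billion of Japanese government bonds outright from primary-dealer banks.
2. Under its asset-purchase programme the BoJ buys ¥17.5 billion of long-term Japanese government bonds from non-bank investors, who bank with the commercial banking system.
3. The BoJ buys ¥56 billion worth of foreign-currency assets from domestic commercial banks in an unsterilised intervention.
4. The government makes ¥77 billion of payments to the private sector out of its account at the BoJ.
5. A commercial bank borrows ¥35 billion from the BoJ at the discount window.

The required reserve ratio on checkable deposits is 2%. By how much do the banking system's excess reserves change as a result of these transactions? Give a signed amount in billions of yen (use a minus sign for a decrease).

OMO purchase (from banks) ¥38.5 billion: reserves +¥38.5B, deposits 0.
Asset purchase (from non-banks) ¥17.5 billion: reserves +¥17.5B, deposits +¥17.5B.
FX purchase ¥56 billion: reserves +¥56B, deposits 0.
Government spending ¥77 billion: reserves +¥77B, deposits +¥77B.
Discount-window loan ¥35 billion: reserves +¥35B, deposits 0.
Totals: Δreserves = +¥224B, Δdeposits = +¥94.5B.
Δrequired reserves = 2% × +¥94.5B = +¥1.89B.
Δexcess reserves = Δreserves − Δrequired = +¥224B − (+¥1.89B) = +¥222.11 billion.

+¥222.11 billion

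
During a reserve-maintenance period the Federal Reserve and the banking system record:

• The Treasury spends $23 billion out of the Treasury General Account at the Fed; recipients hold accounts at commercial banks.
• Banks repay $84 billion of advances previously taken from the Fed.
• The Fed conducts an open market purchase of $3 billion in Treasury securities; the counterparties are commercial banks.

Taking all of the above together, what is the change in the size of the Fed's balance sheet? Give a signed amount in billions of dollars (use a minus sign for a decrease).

-$81 billion

Government spending $23 billion: only the composition of liabilities changes → 0.
Discount-window repayment $84 billion: a Fed asset is shed → −$84B.
OMO purchase (from banks) $3 billion: a Fed asset is acquired → +$3B.
Net: 0 − 84 + 3 = -$81 billion.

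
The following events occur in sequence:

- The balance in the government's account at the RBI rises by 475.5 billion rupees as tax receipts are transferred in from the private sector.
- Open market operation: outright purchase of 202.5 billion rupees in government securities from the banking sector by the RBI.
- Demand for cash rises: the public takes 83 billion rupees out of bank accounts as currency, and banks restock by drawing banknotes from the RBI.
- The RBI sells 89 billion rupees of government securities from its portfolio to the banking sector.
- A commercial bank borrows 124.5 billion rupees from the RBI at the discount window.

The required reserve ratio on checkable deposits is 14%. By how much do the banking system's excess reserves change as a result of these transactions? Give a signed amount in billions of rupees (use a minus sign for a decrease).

-242.31 billion

Government account inflow 475.5 billion rupees: reserves −475.5B, deposits −475.5B.
OMO purchase (from banks) 202.5 billion rupees: reserves +202.5B, deposits 0.
Currency withdrawal 83 billion rupees: reserves −83B, deposits −83B.
OMO sale (to banks) 89 billion rupees: reserves −89B, deposits 0.
Discount-window loan 124.5 billion rupees: reserves +124.5B, deposits 0.
Totals: Δreserves = −320.5B, Δdeposits = −558.5B.
Δrequired reserves = 14% × −558.5B = −78.19B.
Δexcess reserves = Δreserves − Δrequired = −320.5B − (−78.19B) = -242.31 billion.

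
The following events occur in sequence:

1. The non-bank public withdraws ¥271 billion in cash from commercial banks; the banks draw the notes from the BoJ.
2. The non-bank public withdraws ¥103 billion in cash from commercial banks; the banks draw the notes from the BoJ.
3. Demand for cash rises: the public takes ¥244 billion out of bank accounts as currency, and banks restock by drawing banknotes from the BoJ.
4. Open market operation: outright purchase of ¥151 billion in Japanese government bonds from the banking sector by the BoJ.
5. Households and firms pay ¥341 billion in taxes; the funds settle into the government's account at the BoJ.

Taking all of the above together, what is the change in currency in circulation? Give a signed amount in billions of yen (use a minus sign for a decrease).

BoJ balance sheet:
  Assets:      Securities +¥151B
  Liabilities: Bank reserves −¥808B, Currency in circulation +¥618B, Government deposits +¥341B
So the change in currency in circulation is +¥618 billion.

+¥618 billion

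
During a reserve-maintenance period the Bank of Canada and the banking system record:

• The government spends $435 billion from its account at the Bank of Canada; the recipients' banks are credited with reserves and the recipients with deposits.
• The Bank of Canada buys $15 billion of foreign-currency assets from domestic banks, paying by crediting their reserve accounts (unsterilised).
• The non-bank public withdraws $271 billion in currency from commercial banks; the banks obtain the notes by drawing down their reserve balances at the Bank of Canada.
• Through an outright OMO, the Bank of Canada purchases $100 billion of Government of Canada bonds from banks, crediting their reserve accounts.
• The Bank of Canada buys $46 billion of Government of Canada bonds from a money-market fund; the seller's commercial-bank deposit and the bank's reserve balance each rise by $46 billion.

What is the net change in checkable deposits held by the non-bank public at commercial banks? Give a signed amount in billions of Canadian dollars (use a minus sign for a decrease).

+$210 billion

Bank of Canada balance sheet:
  Assets:      Securities +$146B, Foreign assets +$15B
  Liabilities: Bank reserves +$325B, Currency in circulation +$271B, Government deposits −$435B
Commercial banking system:
  Assets:      Reserves at CB +$325B, Securities −$100B, Foreign assets −$15B
  Liabilities: Checkable deposits +$210B
So the change in checkable deposits held by the non-bank public at commercial banks is +$210 billion.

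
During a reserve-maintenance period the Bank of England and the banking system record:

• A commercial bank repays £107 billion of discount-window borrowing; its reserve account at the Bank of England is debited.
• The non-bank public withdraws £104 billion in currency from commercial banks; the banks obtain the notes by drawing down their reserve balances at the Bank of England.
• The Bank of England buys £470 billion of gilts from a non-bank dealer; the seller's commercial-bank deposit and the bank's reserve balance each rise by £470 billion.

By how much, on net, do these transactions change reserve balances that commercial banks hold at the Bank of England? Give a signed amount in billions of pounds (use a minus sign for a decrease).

+£259 billion

Discount-window repayment £107 billion: repayment is debited from reserves → −£107B.
Currency withdrawal £104 billion: banks swap reserves for currency → −£104B.
Asset purchase (from non-banks) £470 billion: the Bank of England pays by crediting reserve accounts → +£470B.
Net: −107 − 104 + 470 = +£259 billion.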